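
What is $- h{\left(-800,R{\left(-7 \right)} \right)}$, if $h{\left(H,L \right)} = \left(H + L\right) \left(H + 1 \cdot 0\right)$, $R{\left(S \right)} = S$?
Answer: $-645600$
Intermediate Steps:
$h{\left(H,L \right)} = H \left(H + L\right)$ ($h{\left(H,L \right)} = \left(H + L\right) \left(H + 0\right) = \left(H + L\right) H = H \left(H + L\right)$)
$- h{\left(-800,R{\left(-7 \right)} \right)} = - \left(-800\right) \left(-800 - 7\right) = - \left(-800\right) \left(-807\right) = \left(-1\right) 645600 = -645600$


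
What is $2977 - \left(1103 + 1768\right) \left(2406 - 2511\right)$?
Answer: $304432$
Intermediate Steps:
$2977 - \left(1103 + 1768\right) \left(2406 - 2511\right) = 2977 - 2871 \left(-105\right) = 2977 - -301455 = 2977 + 301455 = 304432$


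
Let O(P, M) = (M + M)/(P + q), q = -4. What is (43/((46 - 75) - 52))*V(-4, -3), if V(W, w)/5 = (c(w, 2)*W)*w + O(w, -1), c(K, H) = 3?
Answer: -54610/567 ≈ -96.314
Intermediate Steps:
O(P, M) = 2*M/(-4 + P) (O(P, M) = (M + M)/(P - 4) = (2*M)/(-4 + P) = 2*M/(-4 + P))
V(W, w) = -10/(-4 + w) + 15*W*w (V(W, w) = 5*((3*W)*w + 2*(-1)/(-4 + w)) = 5*(3*W*w - 2/(-4 + w)) = 5*(-2/(-4 + w) + 3*W*w) = -10/(-4 + w) + 15*W*w)
(43/((46 - 75) - 52))*V(-4, -3) = (43/((46 - 75) - 52))*(5*(-2 + 3*(-4)*(-3)*(-4 - 3))/(-4 - 3)) = (43/(-29 - 52))*(5*(-2 + 3*(-4)*(-3)*(-7))/(-7)) = (43/(-81))*(5*(-1/7)*(-2 - 252)) = (43*(-1/81))*(5*(-1/7)*(-254)) = -43/81*1270/7 = -54610/567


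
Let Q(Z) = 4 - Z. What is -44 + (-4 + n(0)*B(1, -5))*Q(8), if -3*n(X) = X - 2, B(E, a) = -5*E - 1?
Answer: -12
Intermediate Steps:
B(E, a) = -1 - 5*E
n(X) = ⅔ - X/3 (n(X) = -(X - 2)/3 = -(-2 + X)/3 = ⅔ - X/3)
-44 + (-4 + n(0)*B(1, -5))*Q(8) = -44 + (-4 + (⅔ - ⅓*0)*(-1 - 5*1))*(4 - 1*8) = -44 + (-4 + (⅔ + 0)*(-1 - 5))*(4 - 8) = -44 + (-4 + (⅔)*(-6))*(-4) = -44 + (-4 - 4)*(-4) = -44 - 8*(-4) = -44 + 32 = -12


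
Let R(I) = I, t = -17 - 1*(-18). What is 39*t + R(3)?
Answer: 42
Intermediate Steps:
t = 1 (t = -17 + 18 = 1)
39*t + R(3) = 39*1 + 3 = 39 + 3 = 42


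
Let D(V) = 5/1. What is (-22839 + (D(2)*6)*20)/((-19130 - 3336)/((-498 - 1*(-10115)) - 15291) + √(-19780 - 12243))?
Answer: -708712919019/257865505376 + 178992125991*I*√32023/257865505376 ≈ -2.7484 + 124.21*I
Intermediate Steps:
D(V) = 5 (D(V) = 5*1 = 5)
(-22839 + (D(2)*6)*20)/((-19130 - 3336)/((-498 - 1*(-10115)) - 15291) + √(-19780 - 12243)) = (-22839 + (5*6)*20)/((-19130 - 3336)/((-498 - 1*(-10115)) - 15291) + √(-19780 - 12243)) = (-22839 + 30*20)/(-22466/((-498 + 10115) - 15291) + √(-32023)) = (-22839 + 600)/(-22466/(9617 - 15291) + I*√32023) = -22239/(-22466/(-5674) + I*√32023) = -22239/(-22466*(-1/5674) + I*√32023) = -22239/(11233/2837 + I*√32023)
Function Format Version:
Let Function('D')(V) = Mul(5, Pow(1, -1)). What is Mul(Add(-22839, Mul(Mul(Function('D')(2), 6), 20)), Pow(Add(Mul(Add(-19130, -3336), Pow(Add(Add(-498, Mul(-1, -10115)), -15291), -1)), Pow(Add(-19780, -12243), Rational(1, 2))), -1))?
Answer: Add(Rational(-708712919019, 257865505376), Mul(Rational(178992125991, 257865505376), I, Pow(32023, Rational(1, 2)))) ≈ Add(-2.7484, Mul(124.21, I))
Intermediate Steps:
Function('D')(V) = 5 (Function('D')(V) = Mul(5, 1) = 5)
Mul(Add(-22839, Mul(Mul(Function('D')(2), 6), 20)), Pow(Add(Mul(Add(-19130, -3336), Pow(Add(Add(-498, Mul(-1, -10115)), -15291), -1)), Pow(Add(-19780, -12243), Rational(1, 2))), -1)) = Mul(Add(-22839, Mul(Mul(5, 6), 20)), Pow(Add(Mul(Add(-19130, -3336), Pow(Add(Add(-498, Mul(-1, -10115)), -15291), -1)), Pow(Add(-19780, -12243), Rational(1, 2))), -1)) = Mul(Add(-22839, Mul(30, 20)), Pow(Add(Mul(-22466, Pow(Add(Add(-498, 10115), -15291), -1)), Pow(-32023, Rational(1, 2))), -1)) = Mul(Add(-22839, 600), Pow(Add(Mul(-22466, Pow(Add(9617, -15291), -1)), Mul(I, Pow(32023, Rational(1, 2)))), -1)) = Mul(-22239, Pow(Add(Mul(-22466, Pow(-5674, -1)), Mul(I, Pow(32023, Rational(1, 2)))), -1)) = Mul(-22239, Pow(Add(Mul(-22466, Rational(-1, 5674)), Mul(I, Pow(32023, Rational(1, 2)))), -1)) = Mul(-22239, Pow(Add(Rational(11233, 2837), Mul(I, Pow(32023, Rational(1, 2)))), -1))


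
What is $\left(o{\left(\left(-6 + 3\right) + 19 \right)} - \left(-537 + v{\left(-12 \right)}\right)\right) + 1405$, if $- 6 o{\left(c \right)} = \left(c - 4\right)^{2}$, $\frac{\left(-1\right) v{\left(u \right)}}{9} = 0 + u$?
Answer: $1810$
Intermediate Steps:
$v{\left(u \right)} = - 9 u$ ($v{\left(u \right)} = - 9 \left(0 + u\right) = - 9 u$)
$o{\left(c \right)} = - \frac{\left(-4 + c\right)^{2}}{6}$ ($o{\left(c \right)} = - \frac{\left(c - 4\right)^{2}}{6} = - \frac{\left(-4 + c\right)^{2}}{6}$)
$\left(o{\left(\left(-6 + 3\right) + 19 \right)} - \left(-537 + v{\left(-12 \right)}\right)\right) + 1405 = \left(- \frac{\left(-4 + \left(\left(-6 + 3\right) + 19\right)\right)^{2}}{6} + \left(537 - \left(-9\right) \left(-12\right)\right)\right) + 1405 = \left(- \frac{\left(-4 + \left(-3 + 19\right)\right)^{2}}{6} + \left(537 - 108\right)\right) + 1405 = \left(- \frac{\left(-4 + 16\right)^{2}}{6} + \left(537 - 108\right)\right) + 1405 = \left(- \frac{12^{2}}{6} + 429\right) + 1405 = \left(\left(- \frac{1}{6}\right) 144 + 429\right) + 1405 = \left(-24 + 429\right) + 1405 = 405 + 1405 = 1810$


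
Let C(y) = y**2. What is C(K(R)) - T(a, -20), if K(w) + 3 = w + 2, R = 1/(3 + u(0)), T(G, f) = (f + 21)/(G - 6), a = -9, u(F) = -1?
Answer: 19/60 ≈ 0.31667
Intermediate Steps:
T(G, f) = (21 + f)/(-6 + G)
R = 1/2 (R = 1/(3 - 1) = 1/2 ≈ 0.50000)
K(w) = -1 + w (K(w) = -3 + (w + 2) = -3 + (2 + w) = -1 + w)
C(K(R)) - T(a, -20) = (-1 + 1/2)**2 - (21 - 20)/(-6 - 9) = (-1/2)**2 - 1/(-15) = 1/4 - (-1)/15 = 1/4 - 1*(-1/15) = 1/4 + 1/15 = 19/60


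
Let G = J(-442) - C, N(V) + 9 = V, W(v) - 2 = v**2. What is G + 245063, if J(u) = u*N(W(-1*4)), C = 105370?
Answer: 135715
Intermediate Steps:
W(v) = 2 + v**2
N(V) = -9 + V
J(u) = 9*u (J(u) = u*(-9 + (2 + (-1*4)**2)) = u*(-9 + (2 + (-4)**2)) = u*(-9 + (2 + 16)) = u*(-9 + 18) = u*9 = 9*u)
G = -109348 (G = 9*(-442) - 1*105370 = -3978 - 105370 = -109348)
G + 245063 = -109348 + 245063 = 135715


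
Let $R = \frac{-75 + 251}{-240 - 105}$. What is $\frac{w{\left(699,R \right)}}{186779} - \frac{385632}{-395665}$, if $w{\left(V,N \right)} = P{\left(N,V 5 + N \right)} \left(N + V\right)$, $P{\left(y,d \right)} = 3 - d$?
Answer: $- \frac{21255676578065708}{1759235039798175} \approx -12.082$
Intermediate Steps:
$R = - \frac{176}{345}$ ($R = \frac{176}{-345} = 176 \left(- \frac{1}{345}\right) = - \frac{176}{345} \approx -0.51015$)
$w{\left(V,N \right)} = \left(N + V\right) \left(3 - N - 5 V\right)$ ($w{\left(V,N \right)} = \left(3 - \left(V 5 + N\right)\right) \left(N + V\right) = \left(3 - \left(5 V + N\right)\right) \left(N + V\right) = \left(3 - \left(N + 5 V\right)\right) \left(N + V\right) = \left(3 - N - 5 V\right) \left(N + V\right) = \left(N + V\right) \left(3 - N - 5 V\right)$)
$\frac{w{\left(699,R \right)}}{186779} - \frac{385632}{-395665} = \frac{\left(-1\right) \left(- \frac{176}{345} + 699\right) \left(-3 - \frac{176}{345} + 5 \cdot 699\right)}{186779} - \frac{385632}{-395665} = \left(-1\right) \frac{240979}{345} \left(-3 - \frac{176}{345} + 3495\right) \frac{1}{186779} - - \frac{385632}{395665} = \left(-1\right) \frac{240979}{345} \cdot \frac{1204564}{345} \cdot \frac{1}{186779} + \frac{385632}{395665} = \left(- \frac{290274628156}{119025}\right) \frac{1}{186779} + \frac{385632}{395665} = - \frac{290274628156}{22231370475} + \frac{385632}{395665} = - \frac{21255676578065708}{1759235039798175}$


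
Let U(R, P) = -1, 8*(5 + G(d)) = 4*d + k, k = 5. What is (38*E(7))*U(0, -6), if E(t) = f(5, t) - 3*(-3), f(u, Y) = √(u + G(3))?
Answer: -342 - 19*√34/2 ≈ -397.39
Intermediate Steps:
G(d) = -35/8 + d/2 (G(d) = -5 + (4*d + 5)/8 = -5 + (5 + 4*d)/8 = -5 + (5/8 + d/2) = -35/8 + d/2)
f(u, Y) = √(-23/8 + u) (f(u, Y) = √(u + (-35/8 + (½)*3)) = √(u + (-35/8 + 3/2)) = √(u - 23/8) = √(-23/8 + u))
E(t) = 9 + √34/4 (E(t) = √(-46 + 16*5)/4 - 3*(-3) = √(-46 + 80)/4 + 9 = √34/4 + 9 = 9 + √34/4)
(38*E(7))*U(0, -6) = (38*(9 + √34/4))*(-1) = (342 + 19*√34/2)*(-1) = -342 - 19*√34/2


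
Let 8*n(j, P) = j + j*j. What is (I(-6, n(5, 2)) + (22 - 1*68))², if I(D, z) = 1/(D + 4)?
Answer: 8649/4 ≈ 2162.3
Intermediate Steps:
n(j, P) = j/8 + j²/8 (n(j, P) = (j + j*j)/8 = (j + j²)/8 = j/8 + j²/8)
I(D, z) = 1/(4 + D)
(I(-6, n(5, 2)) + (22 - 1*68))² = (1/(4 - 6) + (22 - 1*68))² = (1/(-2) + (22 - 68))² = (-½ - 46)² = (-93/2)² = 8649/4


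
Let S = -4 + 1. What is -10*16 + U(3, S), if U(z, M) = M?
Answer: -163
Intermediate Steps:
S = -3
-10*16 + U(3, S) = -10*16 - 3 = -160 - 3 = -163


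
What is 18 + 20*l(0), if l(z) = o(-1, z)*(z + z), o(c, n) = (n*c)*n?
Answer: 18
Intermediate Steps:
o(c, n) = c*n² (o(c, n) = (c*n)*n = c*n²)
l(z) = -2*z³ (l(z) = (-z²)*(z + z) = (-z²)*(2*z) = -2*z³)
18 + 20*l(0) = 18 + 20*(-2*0³) = 18 + 20*(-2*0) = 18 + 20*0 = 18 + 0 = 18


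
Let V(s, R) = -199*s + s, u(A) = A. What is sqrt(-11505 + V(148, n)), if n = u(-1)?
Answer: I*sqrt(40809) ≈ 202.01*I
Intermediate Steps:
n = -1
V(s, R) = -198*s
sqrt(-11505 + V(148, n)) = sqrt(-11505 - 198*148) = sqrt(-11505 - 29304) = sqrt(-40809) = I*sqrt(40809)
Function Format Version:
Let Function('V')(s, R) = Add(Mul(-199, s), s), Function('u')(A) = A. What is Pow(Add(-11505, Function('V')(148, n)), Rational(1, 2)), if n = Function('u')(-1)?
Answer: Mul(I, Pow(40809, Rational(1, 2))) ≈ Mul(202.01, I)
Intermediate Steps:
n = -1
Function('V')(s, R) = Mul(-198, s)
Pow(Add(-11505, Function('V')(148, n)), Rational(1, 2)) = Pow(Add(-11505, Mul(-198, 148)), Rational(1, 2)) = Pow(Add(-11505, -29304), Rational(1, 2)) = Pow(-40809, Rational(1, 2)) = Mul(I, Pow(40809, Rational(1, 2)))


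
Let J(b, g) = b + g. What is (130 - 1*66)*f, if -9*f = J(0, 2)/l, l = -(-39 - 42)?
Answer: -128/729 ≈ -0.17558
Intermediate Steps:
l = 81 (l = -1*(-81) = 81)
f = -2/729 (f = -(0 + 2)/(9*81) = -2/(9*81) = -⅑*2/81 = -2/729 ≈ -0.0027435)
(130 - 1*66)*f = (130 - 1*66)*(-2/729) = (130 - 66)*(-2/729) = 64*(-2/729) = -128/729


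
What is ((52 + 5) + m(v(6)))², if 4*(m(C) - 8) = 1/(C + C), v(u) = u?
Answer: 9740641/2304 ≈ 4227.7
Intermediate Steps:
m(C) = 8 + 1/(8*C) (m(C) = 8 + 1/(4*(C + C)) = 8 + 1/(4*((2*C))) = 8 + (1/(2*C))/4 = 8 + 1/(8*C))
((52 + 5) + m(v(6)))² = ((52 + 5) + (8 + (⅛)/6))² = (57 + (8 + (⅛)*(⅙)))² = (57 + (8 + 1/48))² = (57 + 385/48)² = (3121/48)² = 9740641/2304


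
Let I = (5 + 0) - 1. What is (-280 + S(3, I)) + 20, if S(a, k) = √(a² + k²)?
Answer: -255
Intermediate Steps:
I = 4 (I = 5 - 1 = 4)
(-280 + S(3, I)) + 20 = (-280 + √(3² + 4²)) + 20 = (-280 + √(9 + 16)) + 20 = (-280 + √25) + 20 = (-280 + 5) + 20 = -275 + 20 = -255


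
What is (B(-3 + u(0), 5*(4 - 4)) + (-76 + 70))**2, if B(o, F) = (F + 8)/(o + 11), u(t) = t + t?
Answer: 25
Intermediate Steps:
u(t) = 2*t
B(o, F) = (8 + F)/(11 + o)
(B(-3 + u(0), 5*(4 - 4)) + (-76 + 70))**2 = ((8 + 5*(4 - 4))/(11 + (-3 + 2*0)) + (-76 + 70))**2 = ((8 + 5*0)/(11 + (-3 + 0)) - 6)**2 = ((8 + 0)/(11 - 3) - 6)**2 = (8/8 - 6)**2 = ((1/8)*8 - 6)**2 = (1 - 6)**2 = (-5)**2 = 25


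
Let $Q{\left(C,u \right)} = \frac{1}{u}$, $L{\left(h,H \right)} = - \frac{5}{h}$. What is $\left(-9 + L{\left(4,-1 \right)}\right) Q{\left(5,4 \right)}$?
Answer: $- \frac{41}{16} \approx -2.5625$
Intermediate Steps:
$\left(-9 + L{\left(4,-1 \right)}\right) Q{\left(5,4 \right)} = \frac{-9 - \frac{5}{4}}{4} = \left(-9 - \frac{5}{4}\right) \frac{1}{4} = \left(- \frac{41}{4}\right) \frac{1}{4} = - \frac{41}{16}$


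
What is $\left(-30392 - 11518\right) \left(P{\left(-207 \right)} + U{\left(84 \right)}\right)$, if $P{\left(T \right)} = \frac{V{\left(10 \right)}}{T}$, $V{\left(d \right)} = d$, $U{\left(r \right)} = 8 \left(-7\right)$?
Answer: $\frac{162079940}{69} \approx 2.349 \cdot 10^{6}$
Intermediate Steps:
$U{\left(r \right)} = -56$
$P{\left(T \right)} = \frac{10}{T}$
$\left(-30392 - 11518\right) \left(P{\left(-207 \right)} + U{\left(84 \right)}\right) = \left(-30392 - 11518\right) \left(\frac{10}{-207} - 56\right) = - 41910 \left(10 \left(- \frac{1}{207}\right) - 56\right) = - 41910 \left(- \frac{10}{207} - 56\right) = \left(-41910\right) \left(- \frac{11602}{207}\right) = \frac{162079940}{69}$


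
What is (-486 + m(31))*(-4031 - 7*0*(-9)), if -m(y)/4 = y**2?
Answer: 17454230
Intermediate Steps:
m(y) = -4*y**2
(-486 + m(31))*(-4031 - 7*0*(-9)) = (-486 - 4*31**2)*(-4031 - 7*0*(-9)) = (-486 - 4*961)*(-4031 + 0*(-9)) = (-486 - 3844)*(-4031 + 0) = -4330*(-4031) = 17454230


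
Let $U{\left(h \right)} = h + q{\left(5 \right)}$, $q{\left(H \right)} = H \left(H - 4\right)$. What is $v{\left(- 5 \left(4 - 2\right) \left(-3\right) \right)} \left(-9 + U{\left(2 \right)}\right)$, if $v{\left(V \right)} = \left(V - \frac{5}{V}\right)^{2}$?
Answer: $- \frac{32041}{18} \approx -1780.1$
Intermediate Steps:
$q{\left(H \right)} = H \left(-4 + H\right)$
$U{\left(h \right)} = 5 + h$ ($U{\left(h \right)} = h + 5 \left(-4 + 5\right) = h + 5 \cdot 1 = h + 5 = 5 + h$)
$v{\left(- 5 \left(4 - 2\right) \left(-3\right) \right)} \left(-9 + U{\left(2 \right)}\right) = \frac{\left(-5 + \left(- 5 \left(4 - 2\right) \left(-3\right)\right)^{2}\right)^{2}}{225 \left(4 - 2\right)^{2}} \left(-9 + \left(5 + 2\right)\right) = \frac{\left(-5 + \left(\left(-5\right) 2 \left(-3\right)\right)^{2}\right)^{2}}{900} \left(-9 + 7\right) = \frac{\left(-5 + \left(\left(-10\right) \left(-3\right)\right)^{2}\right)^{2}}{900} \left(-2\right) = \frac{\left(-5 + 30^{2}\right)^{2}}{900} \left(-2\right) = \frac{\left(-5 + 900\right)^{2}}{900} \left(-2\right) = \frac{895^{2}}{900} \left(-2\right) = \frac{1}{900} \cdot 801025 \left(-2\right) = \frac{32041}{36} \left(-2\right) = - \frac{32041}{18}$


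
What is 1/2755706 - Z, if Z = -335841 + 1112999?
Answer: -2141618963547/2755706 ≈ -7.7716e+5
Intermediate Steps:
Z = 777158
1/2755706 - Z = 1/2755706 - 1*777158 = 1/2755706 - 777158 = -2141618963547/2755706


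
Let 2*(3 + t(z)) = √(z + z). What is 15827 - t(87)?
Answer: 15830 - √174/2 ≈ 15823.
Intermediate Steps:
t(z) = -3 + √2*√z/2 (t(z) = -3 + √(z + z)/2 = -3 + √(2*z)/2 = -3 + (√2*√z)/2 = -3 + √2*√z/2)
15827 - t(87) = 15827 - (-3 + √2*√87/2) = 15827 - (-3 + √174/2) = 15827 + (3 - √174/2) = 15830 - √174/2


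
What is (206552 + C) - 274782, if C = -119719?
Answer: -187949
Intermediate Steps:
(206552 + C) - 274782 = (206552 - 119719) - 274782 = 86833 - 274782 = -187949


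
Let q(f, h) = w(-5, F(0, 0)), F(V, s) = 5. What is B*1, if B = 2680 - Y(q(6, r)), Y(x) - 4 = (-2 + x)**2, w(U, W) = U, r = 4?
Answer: 2627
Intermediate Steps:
q(f, h) = -5
Y(x) = 4 + (-2 + x)**2
B = 2627 (B = 2680 - (4 + (-2 - 5)**2) = 2680 - (4 + (-7)**2) = 2680 - (4 + 49) = 2680 - 1*53 = 2680 - 53 = 2627)
B*1 = 2627*1 = 2627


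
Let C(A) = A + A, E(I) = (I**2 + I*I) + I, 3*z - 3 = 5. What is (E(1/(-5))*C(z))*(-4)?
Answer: 64/25 ≈ 2.5600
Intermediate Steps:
z = 8/3 (z = 1 + (1/3)*5 = 1 + 5/3 = 8/3 ≈ 2.6667)
E(I) = I + 2*I**2 (E(I) = (I**2 + I**2) + I = 2*I**2 + I = I + 2*I**2)
C(A) = 2*A
(E(1/(-5))*C(z))*(-4) = (((1 + 2/(-5))/(-5))*(2*(8/3)))*(-4) = (-(1 + 2*(-1/5))/5*(16/3))*(-4) = (-(1 - 2/5)/5*(16/3))*(-4) = (-1/5*3/5*(16/3))*(-4) = -3/25*16/3*(-4) = -16/25*(-4) = 64/25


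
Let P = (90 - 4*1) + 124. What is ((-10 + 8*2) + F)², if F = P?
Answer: 46656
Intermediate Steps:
P = 210 (P = (90 - 4) + 124 = 86 + 124 = 210)
F = 210
((-10 + 8*2) + F)² = ((-10 + 8*2) + 210)² = ((-10 + 16) + 210)² = (6 + 210)² = 216² = 46656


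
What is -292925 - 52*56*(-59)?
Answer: -121117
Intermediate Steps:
-292925 - 52*56*(-59) = -292925 - 2912*(-59) = -292925 + 171808 = -121117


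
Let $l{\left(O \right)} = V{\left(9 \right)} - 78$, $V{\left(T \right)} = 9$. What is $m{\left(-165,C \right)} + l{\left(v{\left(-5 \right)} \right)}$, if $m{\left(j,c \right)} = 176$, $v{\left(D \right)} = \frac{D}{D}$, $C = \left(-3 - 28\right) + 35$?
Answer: $107$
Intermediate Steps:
$C = 4$ ($C = -31 + 35 = 4$)
$v{\left(D \right)} = 1$
$l{\left(O \right)} = -69$ ($l{\left(O \right)} = 9 - 78 = -69$)
$m{\left(-165,C \right)} + l{\left(v{\left(-5 \right)} \right)} = 176 - 69 = 107$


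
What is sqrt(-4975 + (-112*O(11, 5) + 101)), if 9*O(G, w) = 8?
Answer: I*sqrt(44762)/3 ≈ 70.523*I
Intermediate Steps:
O(G, w) = 8/9 (O(G, w) = (1/9)*8 = 8/9)
sqrt(-4975 + (-112*O(11, 5) + 101)) = sqrt(-4975 + (-112*8/9 + 101)) = sqrt(-4975 + (-896/9 + 101)) = sqrt(-4975 + 13/9) = sqrt(-44762/9) = I*sqrt(44762)/3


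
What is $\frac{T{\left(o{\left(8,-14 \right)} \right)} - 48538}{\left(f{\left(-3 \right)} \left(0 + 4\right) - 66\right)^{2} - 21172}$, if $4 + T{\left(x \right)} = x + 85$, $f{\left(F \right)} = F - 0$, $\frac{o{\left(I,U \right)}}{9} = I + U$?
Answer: $\frac{48511}{15088} \approx 3.2152$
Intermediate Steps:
$o{\left(I,U \right)} = 9 I + 9 U$ ($o{\left(I,U \right)} = 9 \left(I + U\right) = 9 I + 9 U$)
$f{\left(F \right)} = F$ ($f{\left(F \right)} = F + 0 = F$)
$T{\left(x \right)} = 81 + x$ ($T{\left(x \right)} = -4 + \left(x + 85\right) = -4 + \left(85 + x\right) = 81 + x$)
$\frac{T{\left(o{\left(8,-14 \right)} \right)} - 48538}{\left(f{\left(-3 \right)} \left(0 + 4\right) - 66\right)^{2} - 21172} = \frac{\left(81 + \left(9 \cdot 8 + 9 \left(-14\right)\right)\right) - 48538}{\left(- 3 \left(0 + 4\right) - 66\right)^{2} - 21172} = \frac{\left(81 + \left(72 - 126\right)\right) - 48538}{\left(\left(-3\right) 4 - 66\right)^{2} - 21172} = \frac{\left(81 - 54\right) - 48538}{\left(-12 - 66\right)^{2} - 21172} = \frac{27 - 48538}{\left(-78\right)^{2} - 21172} = - \frac{48511}{6084 - 21172} = - \frac{48511}{-15088} = \left(-48511\right) \left(- \frac{1}{15088}\right) = \frac{48511}{15088}$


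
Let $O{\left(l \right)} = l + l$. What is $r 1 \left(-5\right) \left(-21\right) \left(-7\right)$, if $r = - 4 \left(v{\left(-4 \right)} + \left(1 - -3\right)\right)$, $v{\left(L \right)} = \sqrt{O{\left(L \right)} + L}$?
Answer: $11760 + 5880 i \sqrt{3} \approx 11760.0 + 10184.0 i$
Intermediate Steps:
$O{\left(l \right)} = 2 l$
$v{\left(L \right)} = \sqrt{3} \sqrt{L}$ ($v{\left(L \right)} = \sqrt{2 L + L} = \sqrt{3 L} = \sqrt{3} \sqrt{L}$)
$r = -16 - 8 i \sqrt{3}$ ($r = - 4 \left(\sqrt{3} \sqrt{-4} + \left(1 - -3\right)\right) = - 4 \left(\sqrt{3} \cdot 2 i + \left(1 + 3\right)\right) = - 4 \left(2 i \sqrt{3} + 4\right) = - 4 \left(4 + 2 i \sqrt{3}\right) = -16 - 8 i \sqrt{3} \approx -16.0 - 13.856 i$)
$r 1 \left(-5\right) \left(-21\right) \left(-7\right) = \left(-16 - 8 i \sqrt{3}\right) 1 \left(-5\right) \left(-21\right) \left(-7\right) = \left(-16 - 8 i \sqrt{3}\right) \left(-5\right) \left(-21\right) \left(-7\right) = \left(80 + 40 i \sqrt{3}\right) \left(-21\right) \left(-7\right) = \left(-1680 - 840 i \sqrt{3}\right) \left(-7\right) = 11760 + 5880 i \sqrt{3}$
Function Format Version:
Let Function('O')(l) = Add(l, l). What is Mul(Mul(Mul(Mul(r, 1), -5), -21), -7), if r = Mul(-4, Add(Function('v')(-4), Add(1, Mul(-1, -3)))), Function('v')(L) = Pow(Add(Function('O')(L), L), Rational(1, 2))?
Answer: Add(11760, Mul(5880, I, Pow(3, Rational(1, 2)))) ≈ Add(11760., Mul(10184., I))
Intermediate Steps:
Function('O')(l) = Mul(2, l)
Function('v')(L) = Mul(Pow(3, Rational(1, 2)), Pow(L, Rational(1, 2))) (Function('v')(L) = Pow(Add(Mul(2, L), L), Rational(1, 2)) = Pow(Mul(3, L), Rational(1, 2)) = Mul(Pow(3, Rational(1, 2)), Pow(L, Rational(1, 2))))
r = Add(-16, Mul(-8, I, Pow(3, Rational(1, 2)))) (r = Mul(-4, Add(Mul(Pow(3, Rational(1, 2)), Pow(-4, Rational(1, 2))), Add(1, Mul(-1, -3)))) = Mul(-4, Add(Mul(Pow(3, Rational(1, 2)), Mul(2, I)), Add(1, 3))) = Mul(-4, Add(Mul(2, I, Pow(3, Rational(1, 2))), 4)) = Mul(-4, Add(4, Mul(2, I, Pow(3, Rational(1, 2))))) = Add(-16, Mul(-8, I, Pow(3, Rational(1, 2)))) ≈ Add(-16.000, Mul(-13.856, I)))
Mul(Mul(Mul(Mul(r, 1), -5), -21), -7) = Mul(Mul(Mul(Mul(Add(-16, Mul(-8, I, Pow(3, Rational(1, 2)))), 1), -5), -21), -7) = Mul(Mul(Mul(Add(-16, Mul(-8, I, Pow(3, Rational(1, 2)))), -5), -21), -7) = Mul(Mul(Add(80, Mul(40, I, Pow(3, Rational(1, 2)))), -21), -7) = Mul(Add(-1680, Mul(-840, I, Pow(3, Rational(1, 2)))), -7) = Add(11760, Mul(5880, I, Pow(3, Rational(1, 2))))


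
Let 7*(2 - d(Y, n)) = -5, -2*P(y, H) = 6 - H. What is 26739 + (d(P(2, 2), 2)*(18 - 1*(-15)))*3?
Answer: 189054/7 ≈ 27008.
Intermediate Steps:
P(y, H) = -3 + H/2 (P(y, H) = -(6 - H)/2 = -3 + H/2)
d(Y, n) = 19/7 (d(Y, n) = 2 - 1/7*(-5) = 2 + 5/7 = 19/7)
26739 + (d(P(2, 2), 2)*(18 - 1*(-15)))*3 = 26739 + (19*(18 - 1*(-15))/7)*3 = 26739 + (19*(18 + 15)/7)*3 = 26739 + ((19/7)*33)*3 = 26739 + (627/7)*3 = 26739 + 1881/7 = 189054/7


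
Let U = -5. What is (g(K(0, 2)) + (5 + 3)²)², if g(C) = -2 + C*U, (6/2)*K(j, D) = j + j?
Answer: 3844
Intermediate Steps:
K(j, D) = 2*j/3 (K(j, D) = (j + j)/3 = (2*j)/3 = 2*j/3)
g(C) = -2 - 5*C (g(C) = -2 + C*(-5) = -2 - 5*C)
(g(K(0, 2)) + (5 + 3)²)² = ((-2 - 10*0/3) + (5 + 3)²)² = ((-2 - 5*0) + 8²)² = ((-2 + 0) + 64)² = (-2 + 64)² = 62² = 3844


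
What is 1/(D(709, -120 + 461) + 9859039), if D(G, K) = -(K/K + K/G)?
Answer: 709/6990057601 ≈ 1.0143e-7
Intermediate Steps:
D(G, K) = -1 - K/G (D(G, K) = -(1 + K/G) = -1 - K/G)
1/(D(709, -120 + 461) + 9859039) = 1/((-1*709 - (-120 + 461))/709 + 9859039) = 1/((-709 - 1*341)/709 + 9859039) = 1/((-709 - 341)/709 + 9859039) = 1/((1/709)*(-1050) + 9859039) = 1/(-1050/709 + 9859039) = 1/(6990057601/709) = 709/6990057601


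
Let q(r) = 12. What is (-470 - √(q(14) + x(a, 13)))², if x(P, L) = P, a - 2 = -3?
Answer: (470 + √11)² ≈ 2.2403e+5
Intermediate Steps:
a = -1 (a = 2 - 3 = -1)
(-470 - √(q(14) + x(a, 13)))² = (-470 - √(12 - 1))² = (-470 - √11)²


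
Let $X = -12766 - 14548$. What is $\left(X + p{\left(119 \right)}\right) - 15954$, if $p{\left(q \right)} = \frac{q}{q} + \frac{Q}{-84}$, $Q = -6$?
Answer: $- \frac{605737}{14} \approx -43267.0$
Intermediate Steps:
$X = -27314$ ($X = -12766 - 14548 = -27314$)
$p{\left(q \right)} = \frac{15}{14}$ ($p{\left(q \right)} = \frac{q}{q} - \frac{6}{-84} = 1 - - \frac{1}{14} = 1 + \frac{1}{14} = \frac{15}{14}$)
$\left(X + p{\left(119 \right)}\right) - 15954 = \left(-27314 + \frac{15}{14}\right) - 15954 = - \frac{382381}{14} - 15954 = - \frac{605737}{14}$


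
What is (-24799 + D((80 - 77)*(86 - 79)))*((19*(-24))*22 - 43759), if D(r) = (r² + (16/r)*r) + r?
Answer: 1308250911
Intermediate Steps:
D(r) = 16 + r + r² (D(r) = (r² + 16) + r = (16 + r²) + r = 16 + r + r²)
(-24799 + D((80 - 77)*(86 - 79)))*((19*(-24))*22 - 43759) = (-24799 + (16 + (80 - 77)*(86 - 79) + ((80 - 77)*(86 - 79))²))*((19*(-24))*22 - 43759) = (-24799 + (16 + 3*7 + (3*7)²))*(-456*22 - 43759) = (-24799 + (16 + 21 + 21²))*(-10032 - 43759) = (-24799 + (16 + 21 + 441))*(-53791) = (-24799 + 478)*(-53791) = -24321*(-53791) = 1308250911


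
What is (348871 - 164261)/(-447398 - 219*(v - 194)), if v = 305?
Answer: -184610/471707 ≈ -0.39137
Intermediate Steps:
(348871 - 164261)/(-447398 - 219*(v - 194)) = (348871 - 164261)/(-447398 - 219*(305 - 194)) = 184610/(-447398 - 219*111) = 184610/(-447398 - 24309) = 184610/(-471707) = 184610*(-1/471707) = -184610/471707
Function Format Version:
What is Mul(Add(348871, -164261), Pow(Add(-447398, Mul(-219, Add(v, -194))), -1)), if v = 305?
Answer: Rational(-184610, 471707) ≈ -0.39137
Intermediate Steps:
Mul(Add(348871, -164261), Pow(Add(-447398, Mul(-219, Add(v, -194))), -1)) = Mul(Add(348871, -164261), Pow(Add(-447398, Mul(-219, Add(305, -194))), -1)) = Mul(184610, Pow(Add(-447398, Mul(-219, 111)), -1)) = Mul(184610, Pow(Add(-447398, -24309), -1)) = Mul(184610, Pow(-471707, -1)) = Mul(184610, Rational(-1, 471707)) = Rational(-184610, 471707)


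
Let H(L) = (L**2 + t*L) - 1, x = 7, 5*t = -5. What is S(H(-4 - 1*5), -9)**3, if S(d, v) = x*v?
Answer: -250047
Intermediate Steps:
t = -1 (t = (1/5)*(-5) = -1)
H(L) = -1 + L**2 - L (H(L) = (L**2 - L) - 1 = -1 + L**2 - L)
S(d, v) = 7*v
S(H(-4 - 1*5), -9)**3 = (7*(-9))**3 = (-63)**3 = -250047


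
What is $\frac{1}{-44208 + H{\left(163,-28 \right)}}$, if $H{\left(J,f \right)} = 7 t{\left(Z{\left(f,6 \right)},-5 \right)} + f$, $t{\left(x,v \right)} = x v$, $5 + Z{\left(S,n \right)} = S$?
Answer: $- \frac{1}{43081} \approx -2.3212 \cdot 10^{-5}$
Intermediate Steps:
$Z{\left(S,n \right)} = -5 + S$
$t{\left(x,v \right)} = v x$
$H{\left(J,f \right)} = 175 - 34 f$ ($H{\left(J,f \right)} = 7 \left(- 5 \left(-5 + f\right)\right) + f = 7 \left(25 - 5 f\right) + f = \left(175 - 35 f\right) + f = 175 - 34 f$)
$\frac{1}{-44208 + H{\left(163,-28 \right)}} = \frac{1}{-44208 + \left(175 - -952\right)} = \frac{1}{-44208 + \left(175 + 952\right)} = \frac{1}{-44208 + 1127} = \frac{1}{-43081} = - \frac{1}{43081}$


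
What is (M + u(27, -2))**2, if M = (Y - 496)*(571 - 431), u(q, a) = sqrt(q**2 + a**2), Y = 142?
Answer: (49560 - sqrt(733))**2 ≈ 2.4535e+9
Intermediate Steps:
u(q, a) = sqrt(a**2 + q**2)
M = -49560 (M = (142 - 496)*(571 - 431) = -354*140 = -49560)
(M + u(27, -2))**2 = (-49560 + sqrt((-2)**2 + 27**2))**2 = (-49560 + sqrt(4 + 729))**2 = (-49560 + sqrt(733))**2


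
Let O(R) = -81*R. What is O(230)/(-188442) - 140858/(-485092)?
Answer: 988356311/2539214074 ≈ 0.38924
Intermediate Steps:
O(230)/(-188442) - 140858/(-485092) = -81*230/(-188442) - 140858/(-485092) = -18630*(-1/188442) - 140858*(-1/485092) = 1035/10469 + 70429/242546 = 988356311/2539214074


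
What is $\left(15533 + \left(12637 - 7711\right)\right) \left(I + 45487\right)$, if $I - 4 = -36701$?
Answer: $179834610$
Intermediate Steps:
$I = -36697$ ($I = 4 - 36701 = -36697$)
$\left(15533 + \left(12637 - 7711\right)\right) \left(I + 45487\right) = \left(15533 + \left(12637 - 7711\right)\right) \left(-36697 + 45487\right) = \left(15533 + \left(12637 - 7711\right)\right) 8790 = \left(15533 + 4926\right) 8790 = 20459 \cdot 8790 = 179834610$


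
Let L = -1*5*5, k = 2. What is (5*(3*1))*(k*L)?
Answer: -750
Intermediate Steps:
L = -25 (L = -5*5 = -25)
(5*(3*1))*(k*L) = (5*(3*1))*(2*(-25)) = (5*3)*(-50) = 15*(-50) = -750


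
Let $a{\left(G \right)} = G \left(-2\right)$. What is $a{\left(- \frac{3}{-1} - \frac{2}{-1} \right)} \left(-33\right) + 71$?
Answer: $401$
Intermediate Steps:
$a{\left(G \right)} = - 2 G$
$a{\left(- \frac{3}{-1} - \frac{2}{-1} \right)} \left(-33\right) + 71 = - 2 \left(- \frac{3}{-1} - \frac{2}{-1}\right) \left(-33\right) + 71 = - 2 \left(\left(-3\right) \left(-1\right) - -2\right) \left(-33\right) + 71 = - 2 \left(3 + 2\right) \left(-33\right) + 71 = \left(-2\right) 5 \left(-33\right) + 71 = \left(-10\right) \left(-33\right) + 71 = 330 + 71 = 401$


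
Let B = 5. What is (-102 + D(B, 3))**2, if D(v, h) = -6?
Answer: 11664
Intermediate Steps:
(-102 + D(B, 3))**2 = (-102 - 6)**2 = (-108)**2 = 11664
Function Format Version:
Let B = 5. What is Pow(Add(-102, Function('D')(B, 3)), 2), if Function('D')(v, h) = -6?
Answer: 11664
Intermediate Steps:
Pow(Add(-102, Function('D')(B, 3)), 2) = Pow(Add(-102, -6), 2) = Pow(-108, 2) = 11664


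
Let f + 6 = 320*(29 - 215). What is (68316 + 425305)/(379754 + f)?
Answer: 493621/320228 ≈ 1.5415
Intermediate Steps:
f = -59526 (f = -6 + 320*(29 - 215) = -6 + 320*(-186) = -6 - 59520 = -59526)
(68316 + 425305)/(379754 + f) = (68316 + 425305)/(379754 - 59526) = 493621/320228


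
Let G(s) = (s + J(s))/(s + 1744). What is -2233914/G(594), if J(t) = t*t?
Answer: -124354546/8415 ≈ -14778.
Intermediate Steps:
J(t) = t²
G(s) = (s + s²)/(1744 + s) (G(s) = (s + s²)/(s + 1744) = (s + s²)/(1744 + s))
-2233914/G(594) = -2233914*(1744 + 594)/(594*(1 + 594)) = -2233914/(594*595/2338) = -2233914/(594*(1/2338)*595) = -2233914/25245/167 = -2233914*167/25245 = -124354546/8415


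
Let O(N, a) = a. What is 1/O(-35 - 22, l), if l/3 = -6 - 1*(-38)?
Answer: 1/96 ≈ 0.010417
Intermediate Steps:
l = 96 (l = 3*(-6 - 1*(-38)) = 3*(-6 + 38) = 3*32 = 96)
1/O(-35 - 22, l) = 1/96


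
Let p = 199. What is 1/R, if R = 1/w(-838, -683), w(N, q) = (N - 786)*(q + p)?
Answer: 786016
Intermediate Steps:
w(N, q) = (-786 + N)*(199 + q) (w(N, q) = (N - 786)*(q + 199) = (-786 + N)*(199 + q))
R = 1/786016 (R = 1/(-156414 - 786*(-683) + 199*(-838) - 838*(-683)) = 1/(-156414 + 536838 - 166762 + 572354) = 1/786016 ≈ 1.2722e-6)
1/R = 1/(1/786016) = 786016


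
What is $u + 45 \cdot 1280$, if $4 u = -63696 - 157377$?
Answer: $\frac{9327}{4} \approx 2331.8$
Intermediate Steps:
$u = - \frac{221073}{4}$ ($u = \frac{-63696 - 157377}{4} = \frac{1}{4} \left(-221073\right) = - \frac{221073}{4} \approx -55268.0$)
$u + 45 \cdot 1280 = - \frac{221073}{4} + 45 \cdot 1280 = - \frac{221073}{4} + 57600 = \frac{9327}{4}$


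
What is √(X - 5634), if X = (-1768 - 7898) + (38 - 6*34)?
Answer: I*√15466 ≈ 124.36*I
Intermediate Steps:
X = -9832 (X = -9666 + (38 - 204) = -9666 - 166 = -9832)
√(X - 5634) = √(-9832 - 5634) = √(-15466) = I*√15466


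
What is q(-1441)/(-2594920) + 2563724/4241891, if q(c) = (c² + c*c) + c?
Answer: -10957640884131/11007367793720 ≈ -0.99548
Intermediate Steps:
q(c) = c + 2*c² (q(c) = (c² + c²) + c = 2*c² + c = c + 2*c²)
q(-1441)/(-2594920) + 2563724/4241891 = -1441*(1 + 2*(-1441))/(-2594920) + 2563724/4241891 = -1441*(1 - 2882)*(-1/2594920) + 2563724*(1/4241891) = -1441*(-2881)*(-1/2594920) + 2563724/4241891 = 4151521*(-1/2594920) + 2563724/4241891 = -4151521/2594920 + 2563724/4241891 = -10957640884131/11007367793720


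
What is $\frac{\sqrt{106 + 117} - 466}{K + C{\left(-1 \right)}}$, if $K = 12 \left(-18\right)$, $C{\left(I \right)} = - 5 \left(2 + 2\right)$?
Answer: $\frac{233}{118} - \frac{\sqrt{223}}{236} \approx 1.9113$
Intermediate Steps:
$C{\left(I \right)} = -20$ ($C{\left(I \right)} = \left(-5\right) 4 = -20$)
$K = -216$
$\frac{\sqrt{106 + 117} - 466}{K + C{\left(-1 \right)}} = \frac{\sqrt{106 + 117} - 466}{-216 - 20} = \frac{\sqrt{223} - 466}{-236} = \left(-466 + \sqrt{223}\right) \left(- \frac{1}{236}\right) = \frac{233}{118} - \frac{\sqrt{223}}{236}$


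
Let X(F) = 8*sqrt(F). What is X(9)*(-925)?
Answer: -22200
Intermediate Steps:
X(9)*(-925) = (8*sqrt(9))*(-925) = (8*3)*(-925) = 24*(-925) = -22200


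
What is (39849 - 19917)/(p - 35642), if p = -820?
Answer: -3322/6077 ≈ -0.54665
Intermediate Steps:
(39849 - 19917)/(p - 35642) = (39849 - 19917)/(-820 - 35642) = 19932/(-36462) = 19932*(-1/36462) = -3322/6077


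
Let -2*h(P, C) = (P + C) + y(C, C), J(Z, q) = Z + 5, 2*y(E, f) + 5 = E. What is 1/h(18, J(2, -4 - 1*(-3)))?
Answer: -1/13 ≈ -0.076923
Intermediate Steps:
y(E, f) = -5/2 + E/2
J(Z, q) = 5 + Z
h(P, C) = 5/4 - 3*C/4 - P/2 (h(P, C) = -((P + C) + (-5/2 + C/2))/2 = -((C + P) + (-5/2 + C/2))/2 = -(-5/2 + P + 3*C/2)/2 = 5/4 - 3*C/4 - P/2)
1/h(18, J(2, -4 - 1*(-3))) = 1/(5/4 - 3*(5 + 2)/4 - ½*18) = 1/(5/4 - ¾*7 - 9) = 1/(5/4 - 21/4 - 9) = 1/(-13) = -1/13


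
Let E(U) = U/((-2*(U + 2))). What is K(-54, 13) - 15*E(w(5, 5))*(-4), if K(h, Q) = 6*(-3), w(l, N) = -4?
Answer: -78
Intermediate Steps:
K(h, Q) = -18
E(U) = U/(-4 - 2*U) (E(U) = U/((-2*(2 + U))) = U/(-4 - 2*U))
K(-54, 13) - 15*E(w(5, 5))*(-4) = -18 - 15*(-1*(-4)/(4 + 2*(-4)))*(-4) = -18 - 15*(-1*(-4)/(4 - 8))*(-4) = -18 - 15*(-1*(-4)/(-4))*(-4) = -18 - 15*(-1*(-4)*(-1/4))*(-4) = -18 - 15*(-1)*(-4) = -18 - (-15)*(-4) = -18 - 1*60 = -18 - 60 = -78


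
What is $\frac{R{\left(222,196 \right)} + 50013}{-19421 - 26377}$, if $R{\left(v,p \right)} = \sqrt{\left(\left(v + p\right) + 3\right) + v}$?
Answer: $- \frac{16671}{15266} - \frac{\sqrt{643}}{45798} \approx -1.0926$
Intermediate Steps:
$R{\left(v,p \right)} = \sqrt{3 + p + 2 v}$ ($R{\left(v,p \right)} = \sqrt{\left(\left(p + v\right) + 3\right) + v} = \sqrt{\left(3 + p + v\right) + v} = \sqrt{3 + p + 2 v}$)
$\frac{R{\left(222,196 \right)} + 50013}{-19421 - 26377} = \frac{\sqrt{3 + 196 + 2 \cdot 222} + 50013}{-19421 - 26377} = \frac{\sqrt{3 + 196 + 444} + 50013}{-45798} = \left(\sqrt{643} + 50013\right) \left(- \frac{1}{45798}\right) = \left(50013 + \sqrt{643}\right) \left(- \frac{1}{45798}\right) = - \frac{16671}{15266} - \frac{\sqrt{643}}{45798}$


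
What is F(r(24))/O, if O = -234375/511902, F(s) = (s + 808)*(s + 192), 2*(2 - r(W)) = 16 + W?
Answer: -4691069928/15625 ≈ -3.0023e+5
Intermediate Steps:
r(W) = -6 - W/2 (r(W) = 2 - (16 + W)/2 = 2 + (-8 - W/2) = -6 - W/2)
F(s) = (192 + s)*(808 + s) (F(s) = (808 + s)*(192 + s) = (192 + s)*(808 + s))
O = -78125/170634 (O = -234375*1/511902 = -78125/170634 ≈ -0.45785)
F(r(24))/O = (155136 + (-6 - ½*24)² + 1000*(-6 - ½*24))/(-78125/170634) = (155136 + (-6 - 12)² + 1000*(-6 - 12))*(-170634/78125) = (155136 + (-18)² + 1000*(-18))*(-170634/78125) = (155136 + 324 - 18000)*(-170634/78125) = 137460*(-170634/78125) = -4691069928/15625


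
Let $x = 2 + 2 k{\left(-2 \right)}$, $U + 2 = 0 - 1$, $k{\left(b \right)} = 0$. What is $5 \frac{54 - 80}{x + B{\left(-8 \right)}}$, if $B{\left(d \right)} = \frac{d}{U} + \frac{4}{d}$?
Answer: $- \frac{156}{5} \approx -31.2$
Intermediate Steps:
$U = -3$ ($U = -2 + \left(0 - 1\right) = -2 - 1 = -3$)
$B{\left(d \right)} = \frac{4}{d} - \frac{d}{3}$ ($B{\left(d \right)} = \frac{d}{-3} + \frac{4}{d} = d \left(- \frac{1}{3}\right) + \frac{4}{d} = - \frac{d}{3} + \frac{4}{d} = \frac{4}{d} - \frac{d}{3}$)
$x = 2$ ($x = 2 + 2 \cdot 0 = 2 + 0 = 2$)
$5 \frac{54 - 80}{x + B{\left(-8 \right)}} = 5 \frac{54 - 80}{2 + \left(\frac{4}{-8} - - \frac{8}{3}\right)} = 5 \left(- \frac{26}{2 + \left(4 \left(- \frac{1}{8}\right) + \frac{8}{3}\right)}\right) = 5 \left(- \frac{26}{2 + \left(- \frac{1}{2} + \frac{8}{3}\right)}\right) = 5 \left(- \frac{26}{2 + \frac{13}{6}}\right) = 5 \left(- \frac{26}{\frac{25}{6}}\right) = 5 \left(\left(-26\right) \frac{6}{25}\right) = 5 \left(- \frac{156}{25}\right) = - \frac{156}{5}$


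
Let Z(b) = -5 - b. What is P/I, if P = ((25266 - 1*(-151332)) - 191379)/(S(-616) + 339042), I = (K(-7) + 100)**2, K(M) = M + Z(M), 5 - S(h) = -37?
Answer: -4927/1020077700 ≈ -4.8300e-6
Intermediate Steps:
S(h) = 42 (S(h) = 5 - 1*(-37) = 5 + 37 = 42)
K(M) = -5 (K(M) = M + (-5 - M) = -5)
I = 9025 (I = (-5 + 100)**2 = 95**2 = 9025)
P = -4927/113028 (P = ((25266 - 1*(-151332)) - 191379)/(42 + 339042) = ((25266 + 151332) - 191379)/339084 = (176598 - 191379)*(1/339084) = -14781*1/339084 = -4927/113028 ≈ -0.043591)
P/I = -4927/113028/9025 = -4927/113028*1/9025 = -4927/1020077700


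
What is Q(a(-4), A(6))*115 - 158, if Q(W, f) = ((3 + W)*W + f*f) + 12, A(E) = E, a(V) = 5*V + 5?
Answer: 26062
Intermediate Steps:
a(V) = 5 + 5*V
Q(W, f) = 12 + f**2 + W*(3 + W) (Q(W, f) = (W*(3 + W) + f**2) + 12 = (f**2 + W*(3 + W)) + 12 = 12 + f**2 + W*(3 + W))
Q(a(-4), A(6))*115 - 158 = (12 + (5 + 5*(-4))**2 + 6**2 + 3*(5 + 5*(-4)))*115 - 158 = (12 + (5 - 20)**2 + 36 + 3*(5 - 20))*115 - 158 = (12 + (-15)**2 + 36 + 3*(-15))*115 - 158 = (12 + 225 + 36 - 45)*115 - 158 = 228*115 - 158 = 26220 - 158 = 26062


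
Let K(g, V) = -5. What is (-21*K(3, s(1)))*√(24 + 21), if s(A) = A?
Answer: 315*√5 ≈ 704.36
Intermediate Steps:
(-21*K(3, s(1)))*√(24 + 21) = (-21*(-5))*√(24 + 21) = 105*√45 = 105*(3*√5) = 315*√5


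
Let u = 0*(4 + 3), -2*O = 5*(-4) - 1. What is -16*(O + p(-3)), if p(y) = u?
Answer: -168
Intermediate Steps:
O = 21/2 (O = -(5*(-4) - 1)/2 = -(-20 - 1)/2 = -½*(-21) = 21/2 ≈ 10.500)
u = 0 (u = 0*7 = 0)
p(y) = 0
-16*(O + p(-3)) = -16*(21/2 + 0) = -16*21/2 = -168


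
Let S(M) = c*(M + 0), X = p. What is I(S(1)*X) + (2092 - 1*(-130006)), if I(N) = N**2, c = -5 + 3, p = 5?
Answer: 132198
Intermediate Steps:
X = 5
c = -2
S(M) = -2*M (S(M) = -2*(M + 0) = -2*M)
I(S(1)*X) + (2092 - 1*(-130006)) = (-2*1*5)**2 + (2092 - 1*(-130006)) = (-2*5)**2 + (2092 + 130006) = (-10)**2 + 132098 = 100 + 132098 = 132198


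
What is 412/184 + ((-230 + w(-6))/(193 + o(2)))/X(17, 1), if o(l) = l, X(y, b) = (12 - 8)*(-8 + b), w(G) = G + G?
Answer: 71689/31395 ≈ 2.2835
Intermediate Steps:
w(G) = 2*G
X(y, b) = -32 + 4*b (X(y, b) = 4*(-8 + b) = -32 + 4*b)
412/184 + ((-230 + w(-6))/(193 + o(2)))/X(17, 1) = 412/184 + ((-230 + 2*(-6))/(193 + 2))/(-32 + 4*1) = 412*(1/184) + ((-230 - 12)/195)/(-32 + 4) = 103/46 - 242*1/195/(-28) = 103/46 - 242/195*(-1/28) = 103/46 + 121/2730 = 71689/31395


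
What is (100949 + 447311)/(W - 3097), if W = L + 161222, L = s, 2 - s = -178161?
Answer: 137065/84072 ≈ 1.6303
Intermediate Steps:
s = 178163 (s = 2 - 1*(-178161) = 2 + 178161 = 178163)
L = 178163
W = 339385 (W = 178163 + 161222 = 339385)
(100949 + 447311)/(W - 3097) = (100949 + 447311)/(339385 - 3097) = 548260/336288 = 548260*(1/336288) = 137065/84072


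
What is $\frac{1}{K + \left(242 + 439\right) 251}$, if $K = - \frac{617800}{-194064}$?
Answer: $\frac{24258}{4146521423} \approx 5.8502 \cdot 10^{-6}$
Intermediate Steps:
$K = \frac{77225}{24258}$ ($K = \left(-617800\right) \left(- \frac{1}{194064}\right) = \frac{77225}{24258} \approx 3.1835$)
$\frac{1}{K + \left(242 + 439\right) 251} = \frac{1}{\frac{77225}{24258} + \left(242 + 439\right) 251} = \frac{1}{\frac{77225}{24258} + 681 \cdot 251} = \frac{1}{\frac{77225}{24258} + 170931} = \frac{1}{\frac{4146521423}{24258}} = \frac{24258}{4146521423}$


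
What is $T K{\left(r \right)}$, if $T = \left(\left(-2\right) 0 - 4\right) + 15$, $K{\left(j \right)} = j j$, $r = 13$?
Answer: $1859$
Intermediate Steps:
$K{\left(j \right)} = j^{2}$
$T = 11$ ($T = \left(0 - 4\right) + 15 = -4 + 15 = 11$)
$T K{\left(r \right)} = 11 \cdot 13^{2} = 11 \cdot 169 = 1859$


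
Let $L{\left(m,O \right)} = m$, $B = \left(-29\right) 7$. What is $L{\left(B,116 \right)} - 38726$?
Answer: $-38929$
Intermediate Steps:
$B = -203$
$L{\left(B,116 \right)} - 38726 = -203 - 38726 = -38929$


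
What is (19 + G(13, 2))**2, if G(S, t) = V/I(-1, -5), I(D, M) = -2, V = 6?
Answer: 256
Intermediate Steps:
G(S, t) = -3 (G(S, t) = 6/(-2) = 6*(-1/2) = -3)
(19 + G(13, 2))**2 = (19 - 3)**2 = 16**2 = 256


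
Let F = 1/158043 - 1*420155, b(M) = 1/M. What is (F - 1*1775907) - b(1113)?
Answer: -128763796145396/58633953 ≈ -2.1961e+6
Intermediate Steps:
F = -66402556664/158043 (F = 1/158043 - 420155 = -66402556664/158043 ≈ -4.2016e+5)
(F - 1*1775907) - b(1113) = (-66402556664/158043 - 1*1775907) - 1/1113 = (-66402556664/158043 - 1775907) - 1*1/1113 = -347072226665/158043 - 1/1113 = -128763796145396/58633953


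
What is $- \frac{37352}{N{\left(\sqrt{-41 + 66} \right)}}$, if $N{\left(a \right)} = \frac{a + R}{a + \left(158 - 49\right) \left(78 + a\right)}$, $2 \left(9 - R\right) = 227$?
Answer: $\frac{676220608}{199} \approx 3.3981 \cdot 10^{6}$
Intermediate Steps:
$R = - \frac{209}{2}$ ($R = 9 - \frac{227}{2} = - \frac{209}{2} \approx -104.5$)
$N{\left(a \right)} = \frac{- \frac{209}{2} + a}{8502 + 110 a}$ ($N{\left(a \right)} = \frac{a - \frac{209}{2}}{a + \left(158 - 49\right) \left(78 + a\right)} = \frac{- \frac{209}{2} + a}{a + 109 \left(78 + a\right)} = \frac{- \frac{209}{2} + a}{a + \left(8502 + 109 a\right)} = \frac{- \frac{209}{2} + a}{8502 + 110 a}$)
$- \frac{37352}{N{\left(\sqrt{-41 + 66} \right)}} = - \frac{37352}{\frac{1}{4} \frac{1}{4251 + 55 \sqrt{-41 + 66}} \left(-209 + 2 \sqrt{-41 + 66}\right)} = - \frac{37352}{\frac{1}{4} \frac{1}{4251 + 55 \sqrt{25}} \left(-209 + 2 \sqrt{25}\right)} = - \frac{37352}{\frac{1}{4} \frac{1}{4251 + 55 \cdot 5} \left(-209 + 2 \cdot 5\right)} = - \frac{37352}{\frac{1}{4} \frac{1}{4251 + 275} \left(-209 + 10\right)} = - \frac{37352}{\frac{1}{4} \cdot \frac{1}{4526} \left(-199\right)} = - \frac{37352}{- \frac{199}{18104}} = \left(-37352\right) \left(- \frac{18104}{199}\right) = \frac{676220608}{199}$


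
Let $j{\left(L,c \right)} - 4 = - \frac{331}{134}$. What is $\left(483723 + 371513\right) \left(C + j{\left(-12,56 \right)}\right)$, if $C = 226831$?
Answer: $\frac{12997688148462}{67} \approx 1.94 \cdot 10^{11}$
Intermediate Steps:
$j{\left(L,c \right)} = \frac{205}{134}$ ($j{\left(L,c \right)} = 4 - \frac{331}{134} = \frac{205}{134}$)
$\left(483723 + 371513\right) \left(C + j{\left(-12,56 \right)}\right) = \left(483723 + 371513\right) \left(226831 + \frac{205}{134}\right) = 855236 \cdot \frac{30395559}{134} = \frac{12997688148462}{67}$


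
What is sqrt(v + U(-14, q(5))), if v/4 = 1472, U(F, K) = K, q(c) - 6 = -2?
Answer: 2*sqrt(1473) ≈ 76.759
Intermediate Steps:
q(c) = 4 (q(c) = 6 - 2 = 4)
v = 5888 (v = 4*1472 = 5888)
sqrt(v + U(-14, q(5))) = sqrt(5888 + 4) = sqrt(5892) = 2*sqrt(1473)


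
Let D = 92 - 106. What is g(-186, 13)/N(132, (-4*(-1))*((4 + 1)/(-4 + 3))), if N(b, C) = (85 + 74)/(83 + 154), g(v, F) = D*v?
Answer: 205716/53 ≈ 3881.4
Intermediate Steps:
D = -14
g(v, F) = -14*v
N(b, C) = 53/79 (N(b, C) = 159/237 = 159*(1/237) = 53/79)
g(-186, 13)/N(132, (-4*(-1))*((4 + 1)/(-4 + 3))) = (-14*(-186))/(53/79) = 2604*(79/53) = 205716/53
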